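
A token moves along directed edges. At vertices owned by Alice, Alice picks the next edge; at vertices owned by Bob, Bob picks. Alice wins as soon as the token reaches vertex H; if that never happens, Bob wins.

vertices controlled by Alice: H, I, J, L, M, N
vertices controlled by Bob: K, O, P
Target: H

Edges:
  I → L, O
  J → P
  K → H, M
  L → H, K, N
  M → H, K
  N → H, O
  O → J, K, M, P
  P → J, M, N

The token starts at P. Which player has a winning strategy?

Bob

A0 = {H}
A1: add {L, M, N} — L (Alice) has L→H; M (Alice) has M→H; N (Alice) has N→H.
A2: add {I, K} — I (Alice) has I→L; K (Bob): all of {H, M} already in.
A3 = A2; e.g. J (Alice) has no edge into A2. Fixed point.
P never enters the attractor, so Bob can avoid the target forever.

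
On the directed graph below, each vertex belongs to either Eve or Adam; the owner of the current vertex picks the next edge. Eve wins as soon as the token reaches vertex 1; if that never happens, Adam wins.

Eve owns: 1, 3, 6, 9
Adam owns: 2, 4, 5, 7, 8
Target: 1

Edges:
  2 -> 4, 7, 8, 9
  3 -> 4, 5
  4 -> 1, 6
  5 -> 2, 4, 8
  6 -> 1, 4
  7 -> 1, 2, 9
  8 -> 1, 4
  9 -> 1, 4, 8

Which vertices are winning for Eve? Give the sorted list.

1, 3, 4, 6, 8, 9

A0 = {1}
A1: add {6, 9} — 6 (Eve) has 6→1; 9 (Eve) has 9→1.
A2: add {4} — 4 (Adam): all of {1, 6} already in.
A3: add {3, 8} — 3 (Eve) has 3→4; 8 (Adam): all of {1, 4} already in.
A4 = A3; e.g. 2 (Adam) can still go to 7. Fixed point.
Eve's winning region = {1, 3, 4, 6, 8, 9}.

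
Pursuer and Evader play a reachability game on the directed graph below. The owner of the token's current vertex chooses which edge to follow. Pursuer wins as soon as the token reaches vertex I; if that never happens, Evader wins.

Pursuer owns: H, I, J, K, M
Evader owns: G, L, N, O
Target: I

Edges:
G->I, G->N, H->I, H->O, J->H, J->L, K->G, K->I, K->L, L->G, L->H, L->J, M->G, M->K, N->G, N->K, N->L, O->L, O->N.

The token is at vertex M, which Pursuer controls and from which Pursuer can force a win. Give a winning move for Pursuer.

A0 = {I}
A1: add {H, K} — H (Pursuer) has H→I; K (Pursuer) has K→I.
A2: add {J, M} — J (Pursuer) has J→H; M (Pursuer) has M→K.
A3 = A2; e.g. G (Evader) can still go to N. Fixed point.
From M, successor K is in the attractor (rank 1); the other successor G is not.

K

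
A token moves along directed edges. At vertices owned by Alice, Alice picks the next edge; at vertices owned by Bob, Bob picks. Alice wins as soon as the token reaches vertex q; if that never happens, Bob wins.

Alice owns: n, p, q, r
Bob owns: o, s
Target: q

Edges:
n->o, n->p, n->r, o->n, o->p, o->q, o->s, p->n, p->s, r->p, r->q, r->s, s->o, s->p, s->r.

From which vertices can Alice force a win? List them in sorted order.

A0 = {q}
A1: add {r} — r (Alice) has r→q.
A2: add {n} — n (Alice) has n→r.
A3: add {p} — p (Alice) has p→n.
A4 = A3; e.g. o (Bob) can still go to s. Fixed point.
Alice's winning region = {n, p, q, r}.

n, p, q, r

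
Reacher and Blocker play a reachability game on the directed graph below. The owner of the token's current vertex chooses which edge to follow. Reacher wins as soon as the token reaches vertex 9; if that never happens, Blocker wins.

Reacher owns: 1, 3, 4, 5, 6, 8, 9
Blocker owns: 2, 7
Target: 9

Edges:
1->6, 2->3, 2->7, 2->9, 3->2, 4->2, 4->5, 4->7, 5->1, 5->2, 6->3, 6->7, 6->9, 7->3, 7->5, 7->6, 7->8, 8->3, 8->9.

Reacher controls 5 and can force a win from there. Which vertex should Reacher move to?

A0 = {9}
A1: add {6, 8} — 6 (Reacher) has 6→9; 8 (Reacher) has 8→9.
A2: add {1} — 1 (Reacher) has 1→6.
A3: add {5} — 5 (Reacher) has 5→1.
A4: add {4} — 4 (Reacher) has 4→5.
A5 = A4; e.g. 2 (Blocker) can still go to 3. Fixed point.
From 5, successor 1 is in the attractor (rank 2); the other successor 2 is not.

1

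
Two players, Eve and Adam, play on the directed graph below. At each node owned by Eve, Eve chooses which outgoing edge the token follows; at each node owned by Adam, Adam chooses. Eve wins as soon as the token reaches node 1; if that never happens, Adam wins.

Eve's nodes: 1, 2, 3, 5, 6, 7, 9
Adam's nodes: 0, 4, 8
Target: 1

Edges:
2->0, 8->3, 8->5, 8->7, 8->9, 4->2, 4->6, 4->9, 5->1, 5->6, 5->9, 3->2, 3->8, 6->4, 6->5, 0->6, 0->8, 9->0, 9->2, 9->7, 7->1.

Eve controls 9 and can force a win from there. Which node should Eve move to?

A0 = {1}
A1: add {5, 7} — 5 (Eve) has 5→1; 7 (Eve) has 7→1.
A2: add {6, 9} — 6 (Eve) has 6→5; 9 (Eve) has 9→7.
A3 = A2; e.g. 0 (Adam) can still go to 8. Fixed point.
From 9, successor 7 is in the attractor (rank 1); the other successors 0, 2 are not.

7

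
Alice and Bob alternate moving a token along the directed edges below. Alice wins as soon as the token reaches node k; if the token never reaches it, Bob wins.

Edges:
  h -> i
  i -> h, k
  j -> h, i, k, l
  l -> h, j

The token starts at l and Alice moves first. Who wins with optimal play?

Alice

Track states (vertex, player-to-move).
A0 = {(k,Alice), (k,Bob)}
A1: add {(i,Alice), (j,Alice)}.
A2: add {(h,Bob)}.
A3: add {(l,Alice)}.
(l,Alice) ∈ A3 ⇒ Alice forces the target.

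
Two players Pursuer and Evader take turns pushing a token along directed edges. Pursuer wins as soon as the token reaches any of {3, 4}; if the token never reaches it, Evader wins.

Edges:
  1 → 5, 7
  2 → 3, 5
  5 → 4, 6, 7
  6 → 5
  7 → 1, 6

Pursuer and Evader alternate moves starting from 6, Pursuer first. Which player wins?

Track states (vertex, player-to-move).
A0 = {(3,Pursuer), (3,Evader), (4,Pursuer), (4,Evader)}
A1: add {(2,Pursuer), (5,Pursuer)}.
A2: add {(2,Evader), (6,Evader)}.
A3: add {(7,Pursuer)}.
A4: add {(1,Evader)}.
A5 = A4; e.g. (1,Pursuer) stays out. (6,Pursuer) never enters ⇒ Evader avoids the target.

Evader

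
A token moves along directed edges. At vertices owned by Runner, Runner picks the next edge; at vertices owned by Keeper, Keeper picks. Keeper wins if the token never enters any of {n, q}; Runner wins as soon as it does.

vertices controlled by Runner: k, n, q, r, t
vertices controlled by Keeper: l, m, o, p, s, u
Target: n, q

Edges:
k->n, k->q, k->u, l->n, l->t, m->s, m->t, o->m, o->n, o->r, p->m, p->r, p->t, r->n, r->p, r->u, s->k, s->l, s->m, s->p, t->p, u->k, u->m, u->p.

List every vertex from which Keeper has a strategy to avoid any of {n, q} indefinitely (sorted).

A0 = {n, q}
A1: add {k, r} — k (Runner) has k→n; r (Runner) has r→n.
A2 = A1; e.g. l (Keeper) can still go to t. Fixed point.
Runner's attractor = {k, n, q, r}; Keeper avoids the target exactly from the complement.

l, m, o, p, s, t, u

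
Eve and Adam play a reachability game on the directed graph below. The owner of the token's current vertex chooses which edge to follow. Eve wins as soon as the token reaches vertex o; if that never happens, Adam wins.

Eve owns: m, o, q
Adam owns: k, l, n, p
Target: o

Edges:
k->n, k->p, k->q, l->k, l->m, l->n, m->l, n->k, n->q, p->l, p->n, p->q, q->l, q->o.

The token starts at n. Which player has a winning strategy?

Adam

A0 = {o}
A1: add {q} — q (Eve) has q→o.
A2 = A1; e.g. k (Adam) can still go to n. Fixed point.
n never enters the attractor, so Adam can avoid the target forever.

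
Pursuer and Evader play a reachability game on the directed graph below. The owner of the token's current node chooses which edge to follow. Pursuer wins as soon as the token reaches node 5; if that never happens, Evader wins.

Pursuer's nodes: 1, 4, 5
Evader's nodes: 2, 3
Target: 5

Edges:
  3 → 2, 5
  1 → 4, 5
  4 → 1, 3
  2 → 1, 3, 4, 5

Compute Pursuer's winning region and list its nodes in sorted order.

1, 4, 5

A0 = {5}
A1: add {1} — 1 (Pursuer) has 1→5.
A2: add {4} — 4 (Pursuer) has 4→1.
A3 = A2; e.g. 2 (Evader) can still go to 3. Fixed point.
Pursuer's winning region = {1, 4, 5}.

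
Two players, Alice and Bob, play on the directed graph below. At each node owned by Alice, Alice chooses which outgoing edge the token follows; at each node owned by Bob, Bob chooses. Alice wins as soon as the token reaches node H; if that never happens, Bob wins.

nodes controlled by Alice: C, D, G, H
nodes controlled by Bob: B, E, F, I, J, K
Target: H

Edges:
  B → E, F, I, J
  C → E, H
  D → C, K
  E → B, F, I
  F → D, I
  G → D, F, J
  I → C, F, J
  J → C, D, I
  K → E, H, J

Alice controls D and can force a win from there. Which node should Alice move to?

A0 = {H}
A1: add {C} — C (Alice) has C→H.
A2: add {D} — D (Alice) has D→C.
A3: add {G} — G (Alice) has G→D.
A4 = A3; e.g. B (Bob) can still go to E. Fixed point.
From D, successor C is in the attractor (rank 1); the other successor K is not.

C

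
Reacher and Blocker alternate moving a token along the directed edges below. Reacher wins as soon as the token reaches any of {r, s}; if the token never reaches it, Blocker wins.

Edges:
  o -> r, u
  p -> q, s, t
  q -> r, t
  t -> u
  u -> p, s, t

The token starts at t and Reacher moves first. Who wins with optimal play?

Blocker

Track states (vertex, player-to-move).
A0 = {(r,Reacher), (r,Blocker), (s,Reacher), (s,Blocker)}
A1: add {(o,Reacher), (p,Reacher), (q,Reacher), (u,Reacher)}.
A2: add {(o,Blocker), (t,Blocker)}.
A3 = A2; e.g. (p,Blocker) stays out. (t,Reacher) never enters ⇒ Blocker avoids the target.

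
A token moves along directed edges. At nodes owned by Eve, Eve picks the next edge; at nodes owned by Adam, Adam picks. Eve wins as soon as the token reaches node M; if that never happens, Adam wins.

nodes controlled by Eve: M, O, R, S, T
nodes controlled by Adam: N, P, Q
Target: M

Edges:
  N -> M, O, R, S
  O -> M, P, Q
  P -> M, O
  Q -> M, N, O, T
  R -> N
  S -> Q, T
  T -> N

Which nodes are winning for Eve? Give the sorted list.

A0 = {M}
A1: add {O} — O (Eve) has O→M.
A2: add {P} — P (Adam): all of {M, O} already in.
A3 = A2; e.g. N (Adam) can still go to R. Fixed point.
Eve's winning region = {M, O, P}.

M, O, P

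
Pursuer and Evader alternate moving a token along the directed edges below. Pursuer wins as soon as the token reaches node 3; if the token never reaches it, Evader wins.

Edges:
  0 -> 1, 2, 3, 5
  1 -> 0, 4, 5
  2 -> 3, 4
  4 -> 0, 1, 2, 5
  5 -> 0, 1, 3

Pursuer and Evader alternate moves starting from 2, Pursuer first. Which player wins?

Track states (vertex, player-to-move).
A0 = {(3,Pursuer), (3,Evader)}
A1: add {(0,Pursuer), (2,Pursuer), (5,Pursuer)}.
(2,Pursuer) ∈ A1 ⇒ Pursuer forces the target.

Pursuer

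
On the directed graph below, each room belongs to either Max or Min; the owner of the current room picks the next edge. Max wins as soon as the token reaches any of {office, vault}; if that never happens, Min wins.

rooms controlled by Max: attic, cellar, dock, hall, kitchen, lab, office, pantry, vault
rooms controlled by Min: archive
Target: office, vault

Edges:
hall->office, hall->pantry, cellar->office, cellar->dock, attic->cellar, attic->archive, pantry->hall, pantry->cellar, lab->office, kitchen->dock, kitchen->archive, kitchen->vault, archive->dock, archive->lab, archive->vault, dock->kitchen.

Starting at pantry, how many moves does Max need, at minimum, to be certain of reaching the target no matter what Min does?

A0 = {office, vault}
A1: add {cellar, hall, kitchen, lab} — hall (Max) has hall→office; lab (Max) has lab→office; cellar (Max) has cellar→office; kitchen (Max) has kitchen→vault.
A2: add {attic, dock, pantry} — dock (Max) has dock→kitchen; pantry (Max) has pantry→hall; attic (Max) has attic→cellar.
pantry enters the attractor at level 2, so Max can force the target in 2 moves from there.

2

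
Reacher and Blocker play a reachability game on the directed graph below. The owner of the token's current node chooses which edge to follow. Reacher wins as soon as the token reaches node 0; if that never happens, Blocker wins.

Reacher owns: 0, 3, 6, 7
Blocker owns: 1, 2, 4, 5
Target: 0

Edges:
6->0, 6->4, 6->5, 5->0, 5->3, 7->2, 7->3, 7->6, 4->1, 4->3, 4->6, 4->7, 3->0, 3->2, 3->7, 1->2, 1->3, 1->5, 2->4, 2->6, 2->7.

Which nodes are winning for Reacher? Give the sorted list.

0, 3, 5, 6, 7

A0 = {0}
A1: add {3, 6} — 3 (Reacher) has 3→0; 6 (Reacher) has 6→0.
A2: add {5, 7} — 5 (Blocker): all of {0, 3} already in; 7 (Reacher) has 7→3.
A3 = A2; e.g. 1 (Blocker) can still go to 2. Fixed point.
Reacher's winning region = {0, 3, 5, 6, 7}.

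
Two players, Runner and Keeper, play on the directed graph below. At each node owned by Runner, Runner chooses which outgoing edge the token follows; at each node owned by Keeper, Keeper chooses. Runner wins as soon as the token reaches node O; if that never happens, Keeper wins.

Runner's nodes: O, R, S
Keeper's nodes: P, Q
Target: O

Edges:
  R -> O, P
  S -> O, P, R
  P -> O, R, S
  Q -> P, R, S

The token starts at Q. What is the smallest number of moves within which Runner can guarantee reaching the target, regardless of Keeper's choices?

A0 = {O}
A1: add {R, S} — R (Runner) has R→O; S (Runner) has S→O.
A2: add {P} — P (Keeper): all of {O, R, S} already in.
A3: add {Q} — Q (Keeper): all of {P, R, S} already in.
A3 = all vertices. Fixed point.
Q enters the attractor at level 3, so Runner can force the target in 3 moves from there.

3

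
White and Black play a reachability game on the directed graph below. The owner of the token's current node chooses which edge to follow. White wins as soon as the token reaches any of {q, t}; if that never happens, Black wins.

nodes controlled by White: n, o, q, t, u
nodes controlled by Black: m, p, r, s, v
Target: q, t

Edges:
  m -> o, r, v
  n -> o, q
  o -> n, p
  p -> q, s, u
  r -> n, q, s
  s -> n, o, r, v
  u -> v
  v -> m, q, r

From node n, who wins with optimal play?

White

A0 = {q, t}
A1: add {n} — n (White) has n→q.
n ∈ A1, so White can force the target.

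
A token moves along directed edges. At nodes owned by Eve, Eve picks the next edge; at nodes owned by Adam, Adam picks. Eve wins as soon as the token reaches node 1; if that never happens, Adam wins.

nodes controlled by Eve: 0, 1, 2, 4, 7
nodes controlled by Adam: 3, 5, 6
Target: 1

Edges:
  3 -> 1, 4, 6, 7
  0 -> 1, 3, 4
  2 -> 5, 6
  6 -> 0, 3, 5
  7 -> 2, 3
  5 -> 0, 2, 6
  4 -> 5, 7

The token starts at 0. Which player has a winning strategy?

A0 = {1}
A1: add {0} — 0 (Eve) has 0→1.
A2 = A1; e.g. 2 (Eve) has no edge into A1. Fixed point.
0 ∈ A1, so Eve can force the target.

Eve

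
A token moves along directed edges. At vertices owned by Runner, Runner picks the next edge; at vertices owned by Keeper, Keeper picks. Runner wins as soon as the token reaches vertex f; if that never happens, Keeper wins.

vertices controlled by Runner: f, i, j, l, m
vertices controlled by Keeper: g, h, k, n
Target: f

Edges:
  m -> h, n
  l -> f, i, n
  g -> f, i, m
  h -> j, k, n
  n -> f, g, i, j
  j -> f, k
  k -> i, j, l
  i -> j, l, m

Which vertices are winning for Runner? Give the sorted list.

A0 = {f}
A1: add {j, l} — j (Runner) has j→f; l (Runner) has l→f.
A2: add {i} — i (Runner) has i→j.
A3: add {k} — k (Keeper): all of {i, j, l} already in.
A4 = A3; e.g. g (Keeper) can still go to m. Fixed point.
Runner's winning region = {f, i, j, k, l}.

f, i, j, k, l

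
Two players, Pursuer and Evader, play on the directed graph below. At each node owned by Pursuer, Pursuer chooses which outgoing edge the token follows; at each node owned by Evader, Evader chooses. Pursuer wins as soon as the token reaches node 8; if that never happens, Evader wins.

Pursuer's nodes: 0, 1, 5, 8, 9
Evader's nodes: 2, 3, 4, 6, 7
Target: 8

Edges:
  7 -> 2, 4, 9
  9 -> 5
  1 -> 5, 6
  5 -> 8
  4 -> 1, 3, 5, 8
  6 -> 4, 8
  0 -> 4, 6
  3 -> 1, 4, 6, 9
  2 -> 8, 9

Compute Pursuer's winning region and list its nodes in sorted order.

A0 = {8}
A1: add {5} — 5 (Pursuer) has 5→8.
A2: add {1, 9} — 1 (Pursuer) has 1→5; 9 (Pursuer) has 9→5.
A3: add {2} — 2 (Evader): all of {8, 9} already in.
A4 = A3; e.g. 0 (Pursuer) has no edge into A3. Fixed point.
Pursuer's winning region = {1, 2, 5, 8, 9}.

1, 2, 5, 8, 9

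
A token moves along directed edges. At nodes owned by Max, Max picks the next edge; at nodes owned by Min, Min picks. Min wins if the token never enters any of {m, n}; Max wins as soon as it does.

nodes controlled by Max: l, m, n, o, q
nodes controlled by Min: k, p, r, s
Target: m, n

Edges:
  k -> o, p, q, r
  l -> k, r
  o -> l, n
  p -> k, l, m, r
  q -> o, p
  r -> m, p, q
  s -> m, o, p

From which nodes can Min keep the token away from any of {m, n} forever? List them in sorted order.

k, l, p, r, s

A0 = {m, n}
A1: add {o} — o (Max) has o→n.
A2: add {q} — q (Max) has q→o.
A3 = A2; e.g. k (Min) can still go to p. Fixed point.
Max's attractor = {m, n, o, q}; Min avoids the target exactly from the complement.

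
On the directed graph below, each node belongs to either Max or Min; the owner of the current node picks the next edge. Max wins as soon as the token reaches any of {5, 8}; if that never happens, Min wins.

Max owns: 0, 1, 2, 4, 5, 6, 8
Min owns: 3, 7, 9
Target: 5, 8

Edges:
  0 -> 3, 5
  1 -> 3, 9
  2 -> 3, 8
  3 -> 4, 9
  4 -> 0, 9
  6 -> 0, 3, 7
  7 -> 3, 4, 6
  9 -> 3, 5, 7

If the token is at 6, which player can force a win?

A0 = {5, 8}
A1: add {0, 2} — 0 (Max) has 0→5; 2 (Max) has 2→8.
A2: add {4, 6} — 4 (Max) has 4→0; 6 (Max) has 6→0.
A3 = A2; e.g. 1 (Max) has no edge into A2. Fixed point.
6 ∈ A2, so Max can force the target.

Max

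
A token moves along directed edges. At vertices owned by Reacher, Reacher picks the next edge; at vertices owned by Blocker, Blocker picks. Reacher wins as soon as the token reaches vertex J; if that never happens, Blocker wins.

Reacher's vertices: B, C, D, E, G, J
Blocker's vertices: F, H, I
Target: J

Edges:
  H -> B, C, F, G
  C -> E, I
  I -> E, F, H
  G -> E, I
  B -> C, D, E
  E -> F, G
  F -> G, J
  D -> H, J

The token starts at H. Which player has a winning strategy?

Blocker

A0 = {J}
A1: add {D} — D (Reacher) has D→J.
A2: add {B} — B (Reacher) has B→D.
A3 = A2; e.g. C (Reacher) has no edge into A2. Fixed point.
H never enters the attractor, so Blocker can avoid the target forever.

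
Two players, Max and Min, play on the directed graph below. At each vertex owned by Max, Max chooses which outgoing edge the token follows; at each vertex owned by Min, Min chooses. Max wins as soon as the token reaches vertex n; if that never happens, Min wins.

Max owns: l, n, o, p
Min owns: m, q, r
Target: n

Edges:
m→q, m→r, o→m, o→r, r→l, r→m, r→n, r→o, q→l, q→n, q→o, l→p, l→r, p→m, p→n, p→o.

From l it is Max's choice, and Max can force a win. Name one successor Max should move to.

p

A0 = {n}
A1: add {p} — p (Max) has p→n.
A2: add {l} — l (Max) has l→p.
A3 = A2; e.g. m (Min) can still go to q. Fixed point.
From l, successor p is in the attractor (rank 1); the other successor r is not.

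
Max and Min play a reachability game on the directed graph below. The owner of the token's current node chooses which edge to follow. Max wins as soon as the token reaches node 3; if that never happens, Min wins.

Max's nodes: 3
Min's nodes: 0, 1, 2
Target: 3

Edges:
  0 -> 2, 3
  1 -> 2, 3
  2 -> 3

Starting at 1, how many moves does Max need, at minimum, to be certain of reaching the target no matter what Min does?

A0 = {3}
A1: add {2} — 2 (Min): all of {3} already in.
A2: add {0, 1} — 0 (Min): all of {2, 3} already in; 1 (Min): all of {2, 3} already in.
A2 = all vertices. Fixed point.
1 enters the attractor at level 2, so Max can force the target in 2 moves from there.

2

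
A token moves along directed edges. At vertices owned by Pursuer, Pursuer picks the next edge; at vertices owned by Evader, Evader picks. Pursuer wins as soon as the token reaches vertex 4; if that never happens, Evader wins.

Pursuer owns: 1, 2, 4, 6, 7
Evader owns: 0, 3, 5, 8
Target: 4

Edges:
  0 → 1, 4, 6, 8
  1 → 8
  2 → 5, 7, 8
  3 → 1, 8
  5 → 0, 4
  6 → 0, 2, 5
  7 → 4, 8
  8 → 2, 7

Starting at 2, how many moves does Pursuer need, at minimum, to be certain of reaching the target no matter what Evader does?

A0 = {4}
A1: add {7} — 7 (Pursuer) has 7→4.
A2: add {2} — 2 (Pursuer) has 2→7.
2 enters the attractor at level 2, so Pursuer can force the target in 2 moves from there.

2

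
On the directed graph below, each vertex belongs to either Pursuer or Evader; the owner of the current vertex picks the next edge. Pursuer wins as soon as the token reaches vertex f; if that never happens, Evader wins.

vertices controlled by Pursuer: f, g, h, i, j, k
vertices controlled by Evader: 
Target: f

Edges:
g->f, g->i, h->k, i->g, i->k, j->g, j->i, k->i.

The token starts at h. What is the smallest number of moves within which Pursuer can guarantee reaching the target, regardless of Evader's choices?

4

A0 = {f}
A1: add {g} — g (Pursuer) has g→f.
A2: add {i, j} — i (Pursuer) has i→g; j (Pursuer) has j→g.
A3: add {k} — k (Pursuer) has k→i.
A4: add {h} — h (Pursuer) has h→k.
A4 = all vertices. Fixed point.
h enters the attractor at level 4, so Pursuer can force the target in 4 moves from there.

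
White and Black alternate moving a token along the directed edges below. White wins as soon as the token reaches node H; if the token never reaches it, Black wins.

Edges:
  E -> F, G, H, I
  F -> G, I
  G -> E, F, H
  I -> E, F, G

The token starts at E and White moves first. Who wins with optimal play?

White

Track states (vertex, player-to-move).
A0 = {(H,White), (H,Black)}
A1: add {(E,White), (G,White)}.
(E,White) ∈ A1 ⇒ White forces the target.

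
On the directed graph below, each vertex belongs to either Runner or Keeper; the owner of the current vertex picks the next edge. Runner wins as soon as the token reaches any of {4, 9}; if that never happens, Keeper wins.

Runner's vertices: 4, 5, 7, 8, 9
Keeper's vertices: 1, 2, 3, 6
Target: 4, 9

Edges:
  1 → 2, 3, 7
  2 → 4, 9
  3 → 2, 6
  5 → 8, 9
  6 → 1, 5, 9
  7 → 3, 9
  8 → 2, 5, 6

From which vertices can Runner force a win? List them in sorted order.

2, 4, 5, 7, 8, 9

A0 = {4, 9}
A1: add {2, 5, 7} — 2 (Keeper): all of {4, 9} already in; 5 (Runner) has 5→9; 7 (Runner) has 7→9.
A2: add {8} — 8 (Runner) has 8→2.
A3 = A2; e.g. 1 (Keeper) can still go to 3. Fixed point.
Runner's winning region = {2, 4, 5, 7, 8, 9}.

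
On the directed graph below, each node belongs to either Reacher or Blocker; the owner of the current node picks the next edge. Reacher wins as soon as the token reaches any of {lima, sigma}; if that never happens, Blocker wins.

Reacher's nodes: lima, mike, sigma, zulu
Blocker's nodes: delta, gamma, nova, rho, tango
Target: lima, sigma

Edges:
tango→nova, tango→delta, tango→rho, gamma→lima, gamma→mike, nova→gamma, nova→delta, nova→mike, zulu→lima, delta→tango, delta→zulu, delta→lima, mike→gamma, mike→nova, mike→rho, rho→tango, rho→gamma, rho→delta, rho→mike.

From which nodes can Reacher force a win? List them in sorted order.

A0 = {lima, sigma}
A1: add {zulu} — zulu (Reacher) has zulu→lima.
A2 = A1; e.g. tango (Blocker) can still go to nova. Fixed point.
Reacher's winning region = {lima, sigma, zulu}.

lima, sigma, zulu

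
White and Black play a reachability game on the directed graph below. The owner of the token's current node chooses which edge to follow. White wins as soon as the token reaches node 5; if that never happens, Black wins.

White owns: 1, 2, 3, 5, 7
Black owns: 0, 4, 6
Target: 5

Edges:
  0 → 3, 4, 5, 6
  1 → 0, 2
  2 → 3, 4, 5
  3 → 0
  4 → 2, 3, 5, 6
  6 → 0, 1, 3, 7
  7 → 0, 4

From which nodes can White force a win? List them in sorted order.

1, 2, 5

A0 = {5}
A1: add {2} — 2 (White) has 2→5.
A2: add {1} — 1 (White) has 1→2.
A3 = A2; e.g. 0 (Black) can still go to 3. Fixed point.
White's winning region = {1, 2, 5}.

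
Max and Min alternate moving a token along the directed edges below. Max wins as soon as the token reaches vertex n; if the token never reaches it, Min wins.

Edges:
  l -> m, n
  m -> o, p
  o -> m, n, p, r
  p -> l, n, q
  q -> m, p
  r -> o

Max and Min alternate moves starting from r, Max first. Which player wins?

Min

Track states (vertex, player-to-move).
A0 = {(n,Max), (n,Min)}
A1: add {(l,Max), (o,Max), (p,Max)}.
A2: add {(m,Min), (r,Min)}.
A3: add {(q,Max)}.
A4: add {(p,Min)}.
A5: add {(m,Max)}.
A6: add {(l,Min), (q,Min)}.
A7 = A6; e.g. (o,Min) stays out. (r,Max) never enters ⇒ Min avoids the target.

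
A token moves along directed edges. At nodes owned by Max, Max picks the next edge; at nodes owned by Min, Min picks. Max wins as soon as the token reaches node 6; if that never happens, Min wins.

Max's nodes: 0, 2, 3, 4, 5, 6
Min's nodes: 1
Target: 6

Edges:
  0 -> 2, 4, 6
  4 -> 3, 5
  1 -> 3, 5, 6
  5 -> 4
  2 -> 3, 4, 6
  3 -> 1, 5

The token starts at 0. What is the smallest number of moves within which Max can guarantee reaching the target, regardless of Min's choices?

1

A0 = {6}
A1: add {0, 2} — 0 (Max) has 0→6; 2 (Max) has 2→6.
A2 = A1; e.g. 1 (Min) can still go to 3. Fixed point.
0 enters the attractor at level 1, so Max can force the target in 1 move from there.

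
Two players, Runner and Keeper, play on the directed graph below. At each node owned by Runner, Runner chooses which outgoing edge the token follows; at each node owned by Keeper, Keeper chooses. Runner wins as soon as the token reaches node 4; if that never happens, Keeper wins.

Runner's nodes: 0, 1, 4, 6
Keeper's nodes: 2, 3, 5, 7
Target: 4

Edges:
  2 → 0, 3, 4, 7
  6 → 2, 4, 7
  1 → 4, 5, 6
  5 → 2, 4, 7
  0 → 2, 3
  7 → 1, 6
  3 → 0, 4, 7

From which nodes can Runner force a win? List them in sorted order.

1, 4, 6, 7

A0 = {4}
A1: add {1, 6} — 1 (Runner) has 1→4; 6 (Runner) has 6→4.
A2: add {7} — 7 (Keeper): all of {1, 6} already in.
A3 = A2; e.g. 0 (Runner) has no edge into A2. Fixed point.
Runner's winning region = {1, 4, 6, 7}.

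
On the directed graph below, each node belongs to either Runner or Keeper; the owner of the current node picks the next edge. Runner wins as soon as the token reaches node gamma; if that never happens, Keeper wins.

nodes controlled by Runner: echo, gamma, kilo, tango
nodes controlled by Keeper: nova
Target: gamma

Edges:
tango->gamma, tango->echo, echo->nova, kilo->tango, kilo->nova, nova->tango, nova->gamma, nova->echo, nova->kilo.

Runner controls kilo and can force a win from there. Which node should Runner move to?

tango

A0 = {gamma}
A1: add {tango} — tango (Runner) has tango→gamma.
A2: add {kilo} — kilo (Runner) has kilo→tango.
A3 = A2; e.g. echo (Runner) has no edge into A2. Fixed point.
From kilo, successor tango is in the attractor (rank 1); the other successor nova is not.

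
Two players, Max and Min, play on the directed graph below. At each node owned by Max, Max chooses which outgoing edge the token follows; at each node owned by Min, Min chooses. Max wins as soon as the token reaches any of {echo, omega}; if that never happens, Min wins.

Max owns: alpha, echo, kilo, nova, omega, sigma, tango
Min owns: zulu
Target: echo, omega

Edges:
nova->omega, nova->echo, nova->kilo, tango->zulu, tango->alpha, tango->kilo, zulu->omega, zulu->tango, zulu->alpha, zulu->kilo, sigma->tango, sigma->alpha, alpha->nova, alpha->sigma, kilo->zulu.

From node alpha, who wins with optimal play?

A0 = {echo, omega}
A1: add {nova} — nova (Max) has nova→omega.
A2: add {alpha} — alpha (Max) has alpha→nova.
alpha ∈ A2, so Max can force the target.

Max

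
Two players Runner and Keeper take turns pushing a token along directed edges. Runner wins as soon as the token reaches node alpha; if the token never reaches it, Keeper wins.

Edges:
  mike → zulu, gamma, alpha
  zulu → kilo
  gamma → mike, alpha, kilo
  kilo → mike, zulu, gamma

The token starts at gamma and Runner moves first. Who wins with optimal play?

Runner

Track states (vertex, player-to-move).
A0 = {(alpha,Runner), (alpha,Keeper)}
A1: add {(mike,Runner), (gamma,Runner)}.
(gamma,Runner) ∈ A1 ⇒ Runner forces the target.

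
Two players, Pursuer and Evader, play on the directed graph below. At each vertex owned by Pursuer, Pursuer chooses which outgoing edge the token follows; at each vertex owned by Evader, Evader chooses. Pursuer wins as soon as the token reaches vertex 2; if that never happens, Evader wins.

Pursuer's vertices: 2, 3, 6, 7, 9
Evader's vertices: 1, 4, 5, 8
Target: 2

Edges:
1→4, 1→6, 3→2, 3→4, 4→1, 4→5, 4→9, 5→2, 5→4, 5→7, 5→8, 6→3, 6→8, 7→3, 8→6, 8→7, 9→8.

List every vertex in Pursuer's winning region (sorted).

A0 = {2}
A1: add {3} — 3 (Pursuer) has 3→2.
A2: add {6, 7} — 6 (Pursuer) has 6→3; 7 (Pursuer) has 7→3.
A3: add {8} — 8 (Evader): all of {6, 7} already in.
A4: add {9} — 9 (Pursuer) has 9→8.
A5 = A4; e.g. 1 (Evader) can still go to 4. Fixed point.
Pursuer's winning region = {2, 3, 6, 7, 8, 9}.

2, 3, 6, 7, 8, 9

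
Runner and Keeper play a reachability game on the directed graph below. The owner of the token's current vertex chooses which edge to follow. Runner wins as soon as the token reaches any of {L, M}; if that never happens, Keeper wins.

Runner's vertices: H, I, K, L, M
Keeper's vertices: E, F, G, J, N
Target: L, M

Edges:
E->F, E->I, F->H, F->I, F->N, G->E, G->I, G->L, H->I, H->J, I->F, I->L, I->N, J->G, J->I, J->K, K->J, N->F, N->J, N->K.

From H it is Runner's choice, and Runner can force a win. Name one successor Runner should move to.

I

A0 = {L, M}
A1: add {I} — I (Runner) has I→L.
A2: add {H} — H (Runner) has H→I.
A3 = A2; e.g. E (Keeper) can still go to F. Fixed point.
From H, successor I is in the attractor (rank 1); the other successor J is not.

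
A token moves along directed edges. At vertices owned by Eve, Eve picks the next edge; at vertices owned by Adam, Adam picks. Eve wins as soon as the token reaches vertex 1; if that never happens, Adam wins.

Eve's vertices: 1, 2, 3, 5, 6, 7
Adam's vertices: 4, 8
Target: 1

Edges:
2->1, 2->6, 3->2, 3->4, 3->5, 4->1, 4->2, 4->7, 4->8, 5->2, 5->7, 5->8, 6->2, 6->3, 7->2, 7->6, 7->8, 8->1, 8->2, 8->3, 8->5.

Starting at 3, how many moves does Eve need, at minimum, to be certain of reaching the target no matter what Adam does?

A0 = {1}
A1: add {2} — 2 (Eve) has 2→1.
A2: add {3, 5, 6, 7} — 3 (Eve) has 3→2; 5 (Eve) has 5→2; 6 (Eve) has 6→2; 7 (Eve) has 7→2.
3 enters the attractor at level 2, so Eve can force the target in 2 moves from there.

2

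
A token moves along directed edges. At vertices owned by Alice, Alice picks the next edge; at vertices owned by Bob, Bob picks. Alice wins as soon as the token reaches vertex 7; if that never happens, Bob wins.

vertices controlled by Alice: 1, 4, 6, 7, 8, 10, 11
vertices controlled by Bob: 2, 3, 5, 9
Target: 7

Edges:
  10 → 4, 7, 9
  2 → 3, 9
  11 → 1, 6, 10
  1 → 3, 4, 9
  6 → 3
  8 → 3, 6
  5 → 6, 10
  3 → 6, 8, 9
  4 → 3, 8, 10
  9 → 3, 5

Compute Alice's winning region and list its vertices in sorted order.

A0 = {7}
A1: add {10} — 10 (Alice) has 10→7.
A2: add {4, 11} — 4 (Alice) has 4→10; 11 (Alice) has 11→10.
A3: add {1} — 1 (Alice) has 1→4.
A4 = A3; e.g. 2 (Bob) can still go to 3. Fixed point.
Alice's winning region = {1, 4, 7, 10, 11}.

1, 4, 7, 10, 11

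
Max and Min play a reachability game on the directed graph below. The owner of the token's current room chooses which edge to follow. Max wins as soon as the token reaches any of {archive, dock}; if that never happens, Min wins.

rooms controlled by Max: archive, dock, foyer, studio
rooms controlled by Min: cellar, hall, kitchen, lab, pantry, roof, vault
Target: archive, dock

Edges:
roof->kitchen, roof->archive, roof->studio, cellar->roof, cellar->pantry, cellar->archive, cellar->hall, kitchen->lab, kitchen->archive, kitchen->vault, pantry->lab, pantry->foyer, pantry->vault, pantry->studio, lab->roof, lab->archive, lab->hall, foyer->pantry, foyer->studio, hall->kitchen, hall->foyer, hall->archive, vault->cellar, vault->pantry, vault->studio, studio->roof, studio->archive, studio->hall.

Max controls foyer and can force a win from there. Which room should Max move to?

A0 = {archive, dock}
A1: add {studio} — studio (Max) has studio→archive.
A2: add {foyer} — foyer (Max) has foyer→studio.
A3 = A2; e.g. roof (Min) can still go to kitchen. Fixed point.
From foyer, successor studio is in the attractor (rank 1); the other successor pantry is not.

studio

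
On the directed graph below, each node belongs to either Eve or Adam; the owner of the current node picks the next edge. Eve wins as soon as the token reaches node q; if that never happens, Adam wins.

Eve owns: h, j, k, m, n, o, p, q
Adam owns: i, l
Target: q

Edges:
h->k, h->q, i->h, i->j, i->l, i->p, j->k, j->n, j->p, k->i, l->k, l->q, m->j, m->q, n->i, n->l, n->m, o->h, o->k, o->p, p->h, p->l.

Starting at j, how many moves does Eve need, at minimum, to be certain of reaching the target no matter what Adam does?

A0 = {q}
A1: add {h, m} — h (Eve) has h→q; m (Eve) has m→q.
A2: add {n, o, p} — n (Eve) has n→m; o (Eve) has o→h; p (Eve) has p→h.
A3: add {j} — j (Eve) has j→n.
A4 = A3; e.g. i (Adam) can still go to l. Fixed point.
j enters the attractor at level 3, so Eve can force the target in 3 moves from there.

3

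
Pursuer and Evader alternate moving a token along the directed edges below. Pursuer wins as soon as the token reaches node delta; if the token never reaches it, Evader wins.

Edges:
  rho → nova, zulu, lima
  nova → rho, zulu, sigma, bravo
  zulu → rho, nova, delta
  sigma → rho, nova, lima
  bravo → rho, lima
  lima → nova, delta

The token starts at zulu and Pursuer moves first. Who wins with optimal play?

Pursuer

Track states (vertex, player-to-move).
A0 = {(delta,Pursuer), (delta,Evader)}
A1: add {(zulu,Pursuer), (lima,Pursuer)}.
(zulu,Pursuer) ∈ A1 ⇒ Pursuer forces the target.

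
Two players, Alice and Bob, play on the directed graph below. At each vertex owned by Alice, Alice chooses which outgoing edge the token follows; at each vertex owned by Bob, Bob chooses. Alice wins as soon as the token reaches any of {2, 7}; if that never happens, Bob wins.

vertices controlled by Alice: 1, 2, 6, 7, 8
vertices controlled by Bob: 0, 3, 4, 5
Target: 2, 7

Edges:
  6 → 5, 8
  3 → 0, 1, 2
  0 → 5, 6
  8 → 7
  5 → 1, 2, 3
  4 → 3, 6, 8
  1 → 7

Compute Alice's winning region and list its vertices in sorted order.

1, 2, 6, 7, 8

A0 = {2, 7}
A1: add {1, 8} — 1 (Alice) has 1→7; 8 (Alice) has 8→7.
A2: add {6} — 6 (Alice) has 6→8.
A3 = A2; e.g. 0 (Bob) can still go to 5. Fixed point.
Alice's winning region = {1, 2, 6, 7, 8}.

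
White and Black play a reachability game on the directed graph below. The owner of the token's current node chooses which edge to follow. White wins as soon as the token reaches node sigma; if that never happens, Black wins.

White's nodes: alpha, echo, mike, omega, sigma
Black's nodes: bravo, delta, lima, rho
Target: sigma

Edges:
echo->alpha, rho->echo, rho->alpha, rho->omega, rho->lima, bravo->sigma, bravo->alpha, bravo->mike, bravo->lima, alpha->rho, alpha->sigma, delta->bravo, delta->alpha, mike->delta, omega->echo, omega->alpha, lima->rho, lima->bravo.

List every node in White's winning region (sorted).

A0 = {sigma}
A1: add {alpha} — alpha (White) has alpha→sigma.
A2: add {echo, omega} — echo (White) has echo→alpha; omega (White) has omega→alpha.
A3 = A2; e.g. rho (Black) can still go to lima. Fixed point.
White's winning region = {alpha, echo, omega, sigma}.

alpha, echo, omega, sigma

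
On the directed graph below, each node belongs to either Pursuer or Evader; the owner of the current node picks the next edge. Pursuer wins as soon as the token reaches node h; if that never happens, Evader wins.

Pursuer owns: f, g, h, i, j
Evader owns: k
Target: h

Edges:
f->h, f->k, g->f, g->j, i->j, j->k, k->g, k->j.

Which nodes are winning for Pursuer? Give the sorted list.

A0 = {h}
A1: add {f} — f (Pursuer) has f→h.
A2: add {g} — g (Pursuer) has g→f.
A3 = A2; e.g. i (Pursuer) has no edge into A2. Fixed point.
Pursuer's winning region = {f, g, h}.

f, g, h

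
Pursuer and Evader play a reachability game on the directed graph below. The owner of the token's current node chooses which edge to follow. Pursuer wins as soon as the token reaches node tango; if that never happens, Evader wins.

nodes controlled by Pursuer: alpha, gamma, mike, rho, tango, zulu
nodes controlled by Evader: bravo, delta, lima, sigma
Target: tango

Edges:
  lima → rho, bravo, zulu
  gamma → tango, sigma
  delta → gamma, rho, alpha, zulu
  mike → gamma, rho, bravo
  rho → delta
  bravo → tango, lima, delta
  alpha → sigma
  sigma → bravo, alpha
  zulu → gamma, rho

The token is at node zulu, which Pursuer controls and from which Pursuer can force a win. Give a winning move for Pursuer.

A0 = {tango}
A1: add {gamma} — gamma (Pursuer) has gamma→tango.
A2: add {mike, zulu} — mike (Pursuer) has mike→gamma; zulu (Pursuer) has zulu→gamma.
A3 = A2; e.g. lima (Evader) can still go to rho. Fixed point.
From zulu, successor gamma is in the attractor (rank 1); the other successor rho is not.

gamma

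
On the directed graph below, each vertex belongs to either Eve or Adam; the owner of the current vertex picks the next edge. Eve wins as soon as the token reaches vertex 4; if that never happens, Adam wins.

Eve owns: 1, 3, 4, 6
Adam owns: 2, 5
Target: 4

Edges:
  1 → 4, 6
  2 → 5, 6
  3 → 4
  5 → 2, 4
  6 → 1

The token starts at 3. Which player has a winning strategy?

A0 = {4}
A1: add {1, 3} — 1 (Eve) has 1→4; 3 (Eve) has 3→4.
3 ∈ A1, so Eve can force the target.

Eve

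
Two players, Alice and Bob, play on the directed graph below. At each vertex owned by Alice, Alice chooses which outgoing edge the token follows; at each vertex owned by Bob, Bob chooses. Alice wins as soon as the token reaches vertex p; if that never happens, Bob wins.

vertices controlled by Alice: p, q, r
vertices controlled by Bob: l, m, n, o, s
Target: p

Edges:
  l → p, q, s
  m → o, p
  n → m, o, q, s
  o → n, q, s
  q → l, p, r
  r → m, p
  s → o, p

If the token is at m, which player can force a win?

Bob

A0 = {p}
A1: add {q, r} — q (Alice) has q→p; r (Alice) has r→p.
A2 = A1; e.g. l (Bob) can still go to s. Fixed point.
m never enters the attractor, so Bob can avoid the target forever.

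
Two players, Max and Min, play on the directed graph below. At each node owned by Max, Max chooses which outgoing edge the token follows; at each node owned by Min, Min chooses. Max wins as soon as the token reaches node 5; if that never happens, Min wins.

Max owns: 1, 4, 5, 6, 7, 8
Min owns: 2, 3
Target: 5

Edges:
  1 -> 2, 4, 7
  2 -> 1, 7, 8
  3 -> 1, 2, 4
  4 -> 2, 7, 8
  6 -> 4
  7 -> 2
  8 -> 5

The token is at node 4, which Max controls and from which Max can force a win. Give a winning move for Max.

A0 = {5}
A1: add {8} — 8 (Max) has 8→5.
A2: add {4} — 4 (Max) has 4→8.
A3: add {1, 6} — 1 (Max) has 1→4; 6 (Max) has 6→4.
A4 = A3; e.g. 2 (Min) can still go to 7. Fixed point.
From 4, successor 8 is in the attractor (rank 1); the other successors 2, 7 are not.

8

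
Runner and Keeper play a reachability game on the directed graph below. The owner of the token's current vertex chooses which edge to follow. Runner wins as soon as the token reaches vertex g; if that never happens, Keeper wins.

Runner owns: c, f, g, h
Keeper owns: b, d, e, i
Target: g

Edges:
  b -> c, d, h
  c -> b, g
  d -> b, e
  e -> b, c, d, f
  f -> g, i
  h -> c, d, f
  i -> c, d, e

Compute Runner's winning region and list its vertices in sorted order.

A0 = {g}
A1: add {c, f} — c (Runner) has c→g; f (Runner) has f→g.
A2: add {h} — h (Runner) has h→c.
A3 = A2; e.g. b (Keeper) can still go to d. Fixed point.
Runner's winning region = {c, f, g, h}.

c, f, g, h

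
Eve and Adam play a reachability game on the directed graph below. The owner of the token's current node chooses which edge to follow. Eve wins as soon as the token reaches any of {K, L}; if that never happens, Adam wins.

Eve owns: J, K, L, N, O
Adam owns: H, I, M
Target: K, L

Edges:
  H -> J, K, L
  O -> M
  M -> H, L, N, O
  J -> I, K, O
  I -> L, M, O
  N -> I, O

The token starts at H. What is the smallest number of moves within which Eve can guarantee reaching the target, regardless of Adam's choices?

A0 = {K, L}
A1: add {J} — J (Eve) has J→K.
A2: add {H} — H (Adam): all of {J, K, L} already in.
A3 = A2; e.g. I (Adam) can still go to M. Fixed point.
H enters the attractor at level 2, so Eve can force the target in 2 moves from there.

2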